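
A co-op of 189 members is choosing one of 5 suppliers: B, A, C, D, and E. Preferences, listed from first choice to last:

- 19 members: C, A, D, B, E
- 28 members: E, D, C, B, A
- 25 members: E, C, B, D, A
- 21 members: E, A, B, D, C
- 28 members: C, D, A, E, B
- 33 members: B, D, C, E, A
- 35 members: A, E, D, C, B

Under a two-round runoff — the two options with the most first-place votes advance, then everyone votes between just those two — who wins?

Round 1 first-place votes: B 33, A 35, C 47, D 0, E 74.
E and C advance.
Runoff: E is preferred to C by 109 voters; C by 80.
E wins the runoff.

E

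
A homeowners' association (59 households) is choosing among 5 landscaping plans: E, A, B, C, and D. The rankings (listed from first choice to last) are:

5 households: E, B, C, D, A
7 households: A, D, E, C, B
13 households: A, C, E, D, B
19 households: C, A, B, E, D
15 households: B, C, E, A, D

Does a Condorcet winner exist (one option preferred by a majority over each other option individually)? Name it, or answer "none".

C

C vs E: 47–12 for C.
C vs A: 39–20 for C.
C vs B: 39–20 for C.
C vs D: 52–7 for C.
C beats every other option head-to-head.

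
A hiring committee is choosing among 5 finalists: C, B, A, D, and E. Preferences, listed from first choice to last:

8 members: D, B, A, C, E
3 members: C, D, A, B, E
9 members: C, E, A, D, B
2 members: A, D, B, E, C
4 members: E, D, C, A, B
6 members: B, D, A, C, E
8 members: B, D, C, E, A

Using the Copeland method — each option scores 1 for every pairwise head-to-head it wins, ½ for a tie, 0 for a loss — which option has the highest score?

C: beats A and E; loses to B and D → score 2.
B: beats C, A, and E; loses to D → score 3.
A: loses to C, B, D, and E → score 0.
D: beats C, B, A, and E → score 4.
E: beats A; loses to C, B, and D → score 1.
D has the best pairwise record.

D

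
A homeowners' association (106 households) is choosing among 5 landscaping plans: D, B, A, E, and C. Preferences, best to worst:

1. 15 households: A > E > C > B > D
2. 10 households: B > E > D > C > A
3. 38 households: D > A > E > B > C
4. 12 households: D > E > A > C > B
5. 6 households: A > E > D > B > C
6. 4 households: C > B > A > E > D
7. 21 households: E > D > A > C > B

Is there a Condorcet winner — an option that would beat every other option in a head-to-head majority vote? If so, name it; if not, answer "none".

Checking pairwise contests:
E beats D 56–50.
D beats B 77–29.
D beats A 81–25.
A beats E 63–43.
D beats C 87–19.
Every option loses at least one head-to-head, so there is no Condorcet winner.

none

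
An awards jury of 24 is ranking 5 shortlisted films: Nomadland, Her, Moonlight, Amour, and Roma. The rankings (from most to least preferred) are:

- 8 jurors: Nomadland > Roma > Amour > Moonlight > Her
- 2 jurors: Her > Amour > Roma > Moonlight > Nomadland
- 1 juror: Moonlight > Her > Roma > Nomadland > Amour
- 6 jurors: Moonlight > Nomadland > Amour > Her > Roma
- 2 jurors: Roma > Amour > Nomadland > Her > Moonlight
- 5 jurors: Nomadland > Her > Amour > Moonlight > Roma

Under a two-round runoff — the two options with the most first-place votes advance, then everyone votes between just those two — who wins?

Nomadland

Round 1 first-place votes: Nomadland 13, Her 2, Moonlight 7, Amour 0, Roma 2.
Nomadland and Moonlight advance.
Runoff: Nomadland is preferred to Moonlight by 15 voters; Moonlight by 9.
Nomadland wins the runoff.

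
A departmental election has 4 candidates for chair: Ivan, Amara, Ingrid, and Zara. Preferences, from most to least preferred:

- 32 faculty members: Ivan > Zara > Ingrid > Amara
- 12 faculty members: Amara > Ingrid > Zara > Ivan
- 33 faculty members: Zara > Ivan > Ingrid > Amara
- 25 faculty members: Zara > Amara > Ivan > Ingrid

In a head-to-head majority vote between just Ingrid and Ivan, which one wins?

Voters preferring Ingrid to Ivan: 12; preferring Ivan to Ingrid: 90.
Ivan wins the head-to-head.

Ivan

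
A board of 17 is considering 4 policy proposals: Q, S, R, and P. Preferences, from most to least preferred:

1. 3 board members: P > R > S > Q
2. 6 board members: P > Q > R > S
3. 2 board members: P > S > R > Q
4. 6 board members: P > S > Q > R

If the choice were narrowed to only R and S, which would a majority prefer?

R

Voters preferring R to S: 9; preferring S to R: 8.
R wins the head-to-head.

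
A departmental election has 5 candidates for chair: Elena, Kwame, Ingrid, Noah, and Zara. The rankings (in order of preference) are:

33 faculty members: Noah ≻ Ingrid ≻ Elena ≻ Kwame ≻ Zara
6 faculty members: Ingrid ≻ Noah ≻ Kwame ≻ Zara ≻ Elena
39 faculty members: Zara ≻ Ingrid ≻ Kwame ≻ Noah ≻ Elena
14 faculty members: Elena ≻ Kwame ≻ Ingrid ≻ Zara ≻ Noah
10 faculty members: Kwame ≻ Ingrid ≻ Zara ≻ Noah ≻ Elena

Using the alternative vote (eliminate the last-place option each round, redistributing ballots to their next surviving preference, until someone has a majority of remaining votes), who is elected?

Round 1: Elena 14, Kwame 10, Ingrid 6, Noah 33, Zara 39. Eliminate Ingrid.
Round 2: Elena 14, Kwame 10, Noah 39, Zara 39. Eliminate Kwame.
Round 3: Elena 14, Noah 39, Zara 49. Eliminate Elena.
Round 4: Noah 39, Zara 63. Zara has a majority.

Zara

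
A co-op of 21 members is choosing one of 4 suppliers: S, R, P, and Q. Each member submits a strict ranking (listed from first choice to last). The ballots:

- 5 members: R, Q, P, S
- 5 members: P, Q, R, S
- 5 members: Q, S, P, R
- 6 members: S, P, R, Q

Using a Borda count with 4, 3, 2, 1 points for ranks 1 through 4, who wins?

S: 5·1 + 5·1 + 5·3 + 6·4 = 49
R: 5·4 + 5·2 + 5·1 + 6·2 = 47
P: 5·2 + 5·4 + 5·2 + 6·3 = 58
Q: 5·3 + 5·3 + 5·4 + 6·1 = 56
P has the highest Borda score (58).

P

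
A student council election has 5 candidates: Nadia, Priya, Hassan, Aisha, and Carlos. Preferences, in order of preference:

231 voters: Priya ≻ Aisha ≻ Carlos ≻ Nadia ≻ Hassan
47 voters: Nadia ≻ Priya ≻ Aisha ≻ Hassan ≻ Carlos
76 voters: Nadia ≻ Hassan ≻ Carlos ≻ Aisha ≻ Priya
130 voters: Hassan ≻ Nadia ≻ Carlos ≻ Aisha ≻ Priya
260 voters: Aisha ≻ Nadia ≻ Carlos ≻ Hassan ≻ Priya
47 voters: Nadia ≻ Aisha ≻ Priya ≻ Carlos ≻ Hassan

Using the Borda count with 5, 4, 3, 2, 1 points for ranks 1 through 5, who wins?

Aisha

Nadia: 231·2 + 47·5 + 76·5 + 130·4 + 260·4 + 47·5 = 2872
Priya: 231·5 + 47·4 + 76·1 + 130·1 + 260·1 + 47·3 = 1950
Hassan: 231·1 + 47·2 + 76·4 + 130·5 + 260·2 + 47·1 = 1846
Aisha: 231·4 + 47·3 + 76·2 + 130·2 + 260·5 + 47·4 = 2965
Carlos: 231·3 + 47·1 + 76·3 + 130·3 + 260·3 + 47·2 = 2232
Aisha has the highest Borda score (2965).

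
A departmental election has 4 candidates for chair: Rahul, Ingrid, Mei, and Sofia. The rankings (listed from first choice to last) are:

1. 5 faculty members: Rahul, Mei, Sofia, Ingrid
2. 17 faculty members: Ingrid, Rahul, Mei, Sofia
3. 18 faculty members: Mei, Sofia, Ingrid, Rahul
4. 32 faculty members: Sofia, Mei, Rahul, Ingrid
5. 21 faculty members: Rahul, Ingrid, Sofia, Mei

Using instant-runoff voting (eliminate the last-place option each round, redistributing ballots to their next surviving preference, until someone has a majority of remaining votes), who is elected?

Round 1: Rahul 26, Ingrid 17, Mei 18, Sofia 32. Eliminate Ingrid.
Round 2: Rahul 43, Mei 18, Sofia 32. Eliminate Mei.
Round 3: Rahul 43, Sofia 50. Sofia has a majority.

Sofia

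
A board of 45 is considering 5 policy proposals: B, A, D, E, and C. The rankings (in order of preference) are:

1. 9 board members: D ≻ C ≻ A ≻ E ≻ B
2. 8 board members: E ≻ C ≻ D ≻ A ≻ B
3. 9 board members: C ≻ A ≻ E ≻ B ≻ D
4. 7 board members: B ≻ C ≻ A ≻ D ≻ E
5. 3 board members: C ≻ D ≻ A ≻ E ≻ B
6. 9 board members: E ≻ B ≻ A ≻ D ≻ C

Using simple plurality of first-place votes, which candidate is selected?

E

First-place votes: B 7, A 0, D 9, E 17, C 12.
E has the most first-place votes.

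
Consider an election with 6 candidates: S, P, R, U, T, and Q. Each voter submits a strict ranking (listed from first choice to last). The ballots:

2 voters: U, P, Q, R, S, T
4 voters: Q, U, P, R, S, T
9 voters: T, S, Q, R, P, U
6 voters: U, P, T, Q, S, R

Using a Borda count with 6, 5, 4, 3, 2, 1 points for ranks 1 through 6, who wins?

Q

S: 2·2 + 4·2 + 9·5 + 6·2 = 69
P: 2·5 + 4·4 + 9·2 + 6·5 = 74
R: 2·3 + 4·3 + 9·3 + 6·1 = 51
U: 2·6 + 4·5 + 9·1 + 6·6 = 77
T: 2·1 + 4·1 + 9·6 + 6·4 = 84
Q: 2·4 + 4·6 + 9·4 + 6·3 = 86
Q has the highest Borda score (86).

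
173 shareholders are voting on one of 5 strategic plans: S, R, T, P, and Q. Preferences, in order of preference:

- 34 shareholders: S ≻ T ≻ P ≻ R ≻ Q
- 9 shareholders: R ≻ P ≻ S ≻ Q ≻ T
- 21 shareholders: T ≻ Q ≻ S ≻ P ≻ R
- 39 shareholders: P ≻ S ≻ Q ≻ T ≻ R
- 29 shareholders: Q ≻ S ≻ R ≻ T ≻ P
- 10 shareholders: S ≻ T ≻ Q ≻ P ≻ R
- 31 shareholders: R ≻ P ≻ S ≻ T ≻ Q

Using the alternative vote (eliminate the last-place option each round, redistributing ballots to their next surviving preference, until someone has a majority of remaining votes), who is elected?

S

Round 1: S 44, R 40, T 21, P 39, Q 29. Eliminate T.
Round 2: S 44, R 40, P 39, Q 50. Eliminate P.
Round 3: S 83, R 40, Q 50. Eliminate R.
Round 4: S 123, Q 50. S has a majority.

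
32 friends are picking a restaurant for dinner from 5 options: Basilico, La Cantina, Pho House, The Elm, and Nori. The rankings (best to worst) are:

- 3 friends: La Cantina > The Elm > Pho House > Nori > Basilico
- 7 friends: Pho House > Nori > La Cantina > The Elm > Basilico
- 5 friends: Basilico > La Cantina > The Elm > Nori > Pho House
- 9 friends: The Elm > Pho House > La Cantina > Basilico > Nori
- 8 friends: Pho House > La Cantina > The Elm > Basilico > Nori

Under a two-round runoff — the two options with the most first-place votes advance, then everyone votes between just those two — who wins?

The Elm

Round 1 first-place votes: Basilico 5, La Cantina 3, Pho House 15, The Elm 9, Nori 0.
Pho House and The Elm advance.
Runoff: Pho House is preferred to The Elm by 15 voters; The Elm by 17.
The Elm wins the runoff.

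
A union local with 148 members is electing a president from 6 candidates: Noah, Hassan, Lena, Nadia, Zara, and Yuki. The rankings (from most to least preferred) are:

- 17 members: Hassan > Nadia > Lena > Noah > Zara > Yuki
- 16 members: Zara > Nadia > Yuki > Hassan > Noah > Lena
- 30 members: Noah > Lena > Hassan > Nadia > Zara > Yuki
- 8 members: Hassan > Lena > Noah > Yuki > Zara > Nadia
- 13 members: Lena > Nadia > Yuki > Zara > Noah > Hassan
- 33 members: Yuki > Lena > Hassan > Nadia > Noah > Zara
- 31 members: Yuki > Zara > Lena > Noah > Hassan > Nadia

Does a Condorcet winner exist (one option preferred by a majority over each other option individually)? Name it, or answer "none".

Checking pairwise contests:
Lena beats Noah 102–46.
Lena beats Hassan 107–41.
Yuki beats Lena 80–68.
Hassan beats Nadia 119–29.
Noah beats Zara 88–60.
Nadia beats Yuki 76–72.
Every option loses at least one head-to-head, so there is no Condorcet winner.

none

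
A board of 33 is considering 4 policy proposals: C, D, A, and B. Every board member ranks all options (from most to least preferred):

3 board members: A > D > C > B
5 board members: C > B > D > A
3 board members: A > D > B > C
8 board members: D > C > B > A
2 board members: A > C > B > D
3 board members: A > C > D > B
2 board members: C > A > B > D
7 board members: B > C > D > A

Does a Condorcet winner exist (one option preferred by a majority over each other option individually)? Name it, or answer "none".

C

C vs D: 19–14 for C.
C vs A: 22–11 for C.
C vs B: 23–10 for C.
C beats every other option head-to-head.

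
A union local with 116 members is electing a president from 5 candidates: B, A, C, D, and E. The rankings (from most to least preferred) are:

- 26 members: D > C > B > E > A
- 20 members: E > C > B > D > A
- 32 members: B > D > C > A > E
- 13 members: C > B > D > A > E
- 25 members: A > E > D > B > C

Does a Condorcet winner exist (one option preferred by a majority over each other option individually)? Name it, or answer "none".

Checking pairwise contests:
C beats B 59–57.
B beats A 91–25.
D beats C 83–33.
B beats D 65–51.
B beats E 71–45.
Every option loses at least one head-to-head, so there is no Condorcet winner.

none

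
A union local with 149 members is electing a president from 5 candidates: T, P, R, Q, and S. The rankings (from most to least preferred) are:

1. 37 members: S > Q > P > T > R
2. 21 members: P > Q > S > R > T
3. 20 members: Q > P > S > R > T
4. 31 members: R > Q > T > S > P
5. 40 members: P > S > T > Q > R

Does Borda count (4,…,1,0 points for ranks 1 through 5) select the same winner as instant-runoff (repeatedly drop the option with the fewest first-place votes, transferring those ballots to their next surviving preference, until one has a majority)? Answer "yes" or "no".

Borda — scores: T 179, P 378, R 165, Q 387, S 381. Winner: Q.
Instant-runoff — R1 T 0, P 61, R 31, Q 20, S 37 (T out); R2 P 61, R 31, Q 20, S 37 (Q out); R3 P 81, R 31, S 37 (P winner). Winner: P.
The two methods disagree.

no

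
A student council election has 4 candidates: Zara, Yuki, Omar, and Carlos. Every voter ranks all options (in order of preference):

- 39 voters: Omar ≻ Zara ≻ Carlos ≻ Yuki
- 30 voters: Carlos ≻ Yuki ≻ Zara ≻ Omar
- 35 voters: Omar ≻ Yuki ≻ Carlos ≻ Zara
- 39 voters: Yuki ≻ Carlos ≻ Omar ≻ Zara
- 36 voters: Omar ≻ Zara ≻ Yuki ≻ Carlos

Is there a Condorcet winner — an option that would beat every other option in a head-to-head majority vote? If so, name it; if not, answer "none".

Omar

Omar vs Zara: 149–30 for Omar.
Omar vs Yuki: 110–69 for Omar.
Omar vs Carlos: 110–69 for Omar.
Omar beats every other option head-to-head.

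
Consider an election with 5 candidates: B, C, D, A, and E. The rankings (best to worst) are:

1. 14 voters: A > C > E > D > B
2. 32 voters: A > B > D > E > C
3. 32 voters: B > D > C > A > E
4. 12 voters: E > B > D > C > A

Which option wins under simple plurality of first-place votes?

A

First-place votes: B 32, C 0, D 0, A 46, E 12.
A has the most first-place votes.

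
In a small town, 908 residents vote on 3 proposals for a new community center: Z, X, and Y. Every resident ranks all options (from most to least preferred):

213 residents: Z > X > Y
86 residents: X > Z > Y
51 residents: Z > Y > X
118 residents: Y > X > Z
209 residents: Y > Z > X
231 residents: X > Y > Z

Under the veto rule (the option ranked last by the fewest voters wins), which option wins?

Last-place votes: Z 349, X 260, Y 299.
X is ranked last by the fewest voters, so X wins.

X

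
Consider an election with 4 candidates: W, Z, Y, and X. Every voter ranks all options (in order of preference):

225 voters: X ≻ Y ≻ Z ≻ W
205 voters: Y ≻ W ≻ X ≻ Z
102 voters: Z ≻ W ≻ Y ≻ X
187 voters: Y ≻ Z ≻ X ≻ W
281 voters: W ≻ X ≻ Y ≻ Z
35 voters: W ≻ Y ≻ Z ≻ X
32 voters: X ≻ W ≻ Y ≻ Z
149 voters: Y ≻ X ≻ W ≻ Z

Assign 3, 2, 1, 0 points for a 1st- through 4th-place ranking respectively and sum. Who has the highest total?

Y

W: 225·0 + 205·2 + 102·2 + 187·0 + 281·3 + 35·3 + 32·2 + 149·1 = 1775
Z: 225·1 + 205·0 + 102·3 + 187·2 + 281·0 + 35·1 + 32·0 + 149·0 = 940
Y: 225·2 + 205·3 + 102·1 + 187·3 + 281·1 + 35·2 + 32·1 + 149·3 = 2558
X: 225·3 + 205·1 + 102·0 + 187·1 + 281·2 + 35·0 + 32·3 + 149·2 = 2023
Y has the highest Borda score (2558).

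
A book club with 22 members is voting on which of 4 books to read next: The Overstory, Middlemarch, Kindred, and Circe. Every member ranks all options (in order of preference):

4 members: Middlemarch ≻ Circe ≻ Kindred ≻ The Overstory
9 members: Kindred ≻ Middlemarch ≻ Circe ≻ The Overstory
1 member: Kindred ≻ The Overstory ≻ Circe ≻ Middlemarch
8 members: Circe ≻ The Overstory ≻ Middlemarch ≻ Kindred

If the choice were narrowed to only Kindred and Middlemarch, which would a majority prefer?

Voters preferring Kindred to Middlemarch: 10; preferring Middlemarch to Kindred: 12.
Middlemarch wins the head-to-head.

Middlemarch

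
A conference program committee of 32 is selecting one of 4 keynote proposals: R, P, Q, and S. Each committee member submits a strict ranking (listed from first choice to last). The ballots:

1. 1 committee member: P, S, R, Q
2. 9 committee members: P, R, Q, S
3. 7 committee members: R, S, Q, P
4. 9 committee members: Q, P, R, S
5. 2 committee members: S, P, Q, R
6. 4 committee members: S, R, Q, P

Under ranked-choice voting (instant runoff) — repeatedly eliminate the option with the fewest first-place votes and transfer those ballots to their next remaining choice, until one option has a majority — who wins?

Round 1: R 7, P 10, Q 9, S 6. Eliminate S.
Round 2: R 11, P 12, Q 9. Eliminate Q.
Round 3: R 11, P 21. P has a majority.

P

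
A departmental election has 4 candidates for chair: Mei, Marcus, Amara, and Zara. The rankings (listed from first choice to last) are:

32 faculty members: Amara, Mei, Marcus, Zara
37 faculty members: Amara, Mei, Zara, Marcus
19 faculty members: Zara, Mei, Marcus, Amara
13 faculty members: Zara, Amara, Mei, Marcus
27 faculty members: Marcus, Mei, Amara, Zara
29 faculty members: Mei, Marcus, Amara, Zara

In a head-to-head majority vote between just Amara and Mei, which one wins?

Amara

Voters preferring Amara to Mei: 82; preferring Mei to Amara: 75.
Amara wins the head-to-head.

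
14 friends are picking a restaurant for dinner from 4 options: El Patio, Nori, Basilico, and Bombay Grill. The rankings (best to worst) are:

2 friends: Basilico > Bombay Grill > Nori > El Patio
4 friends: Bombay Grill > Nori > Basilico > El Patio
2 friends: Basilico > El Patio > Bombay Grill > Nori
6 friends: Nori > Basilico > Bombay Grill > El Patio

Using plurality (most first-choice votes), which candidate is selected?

First-place votes: El Patio 0, Nori 6, Basilico 4, Bombay Grill 4.
Nori has the most first-place votes.

Nori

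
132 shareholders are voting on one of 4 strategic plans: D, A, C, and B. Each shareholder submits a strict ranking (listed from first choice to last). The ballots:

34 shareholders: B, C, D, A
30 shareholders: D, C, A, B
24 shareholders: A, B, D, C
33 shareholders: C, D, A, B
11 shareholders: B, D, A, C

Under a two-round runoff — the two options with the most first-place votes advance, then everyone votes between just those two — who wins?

Round 1 first-place votes: D 30, A 24, C 33, B 45.
B and C advance.
Runoff: B is preferred to C by 69 voters; C by 63.
B wins the runoff.

B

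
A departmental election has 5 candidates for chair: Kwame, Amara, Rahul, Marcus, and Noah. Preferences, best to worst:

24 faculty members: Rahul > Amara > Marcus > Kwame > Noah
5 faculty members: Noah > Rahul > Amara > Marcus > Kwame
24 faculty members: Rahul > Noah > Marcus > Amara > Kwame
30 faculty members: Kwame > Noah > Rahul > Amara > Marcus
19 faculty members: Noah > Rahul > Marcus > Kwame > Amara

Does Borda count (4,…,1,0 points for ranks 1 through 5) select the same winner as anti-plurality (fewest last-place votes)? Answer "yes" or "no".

Borda — scores: Kwame 163, Amara 136, Rahul 324, Marcus 139, Noah 258. Winner: Rahul.
Anti-plurality — last-place votes: Kwame 29, Amara 19, Rahul 0, Marcus 30, Noah 24. Winner: Rahul.
The two methods agree.

yes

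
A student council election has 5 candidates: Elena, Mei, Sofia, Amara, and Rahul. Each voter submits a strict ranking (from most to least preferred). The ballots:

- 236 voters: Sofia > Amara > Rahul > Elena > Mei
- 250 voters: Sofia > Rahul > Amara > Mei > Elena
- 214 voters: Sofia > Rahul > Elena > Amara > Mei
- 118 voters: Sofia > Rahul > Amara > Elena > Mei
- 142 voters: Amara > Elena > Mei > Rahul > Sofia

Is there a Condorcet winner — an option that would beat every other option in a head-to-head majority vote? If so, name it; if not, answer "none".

Sofia

Sofia vs Elena: 818–142 for Sofia.
Sofia vs Mei: 818–142 for Sofia.
Sofia vs Amara: 818–142 for Sofia.
Sofia vs Rahul: 818–142 for Sofia.
Sofia beats every other option head-to-head.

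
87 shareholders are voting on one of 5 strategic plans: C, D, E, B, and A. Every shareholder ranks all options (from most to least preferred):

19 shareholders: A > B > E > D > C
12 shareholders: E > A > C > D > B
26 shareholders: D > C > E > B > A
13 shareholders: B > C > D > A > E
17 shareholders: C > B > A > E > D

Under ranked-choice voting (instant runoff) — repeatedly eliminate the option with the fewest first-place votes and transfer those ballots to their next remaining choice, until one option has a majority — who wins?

Round 1: C 17, D 26, E 12, B 13, A 19. Eliminate E.
Round 2: C 17, D 26, B 13, A 31. Eliminate B.
Round 3: C 30, D 26, A 31. Eliminate D.
Round 4: C 56, A 31. C has a majority.

C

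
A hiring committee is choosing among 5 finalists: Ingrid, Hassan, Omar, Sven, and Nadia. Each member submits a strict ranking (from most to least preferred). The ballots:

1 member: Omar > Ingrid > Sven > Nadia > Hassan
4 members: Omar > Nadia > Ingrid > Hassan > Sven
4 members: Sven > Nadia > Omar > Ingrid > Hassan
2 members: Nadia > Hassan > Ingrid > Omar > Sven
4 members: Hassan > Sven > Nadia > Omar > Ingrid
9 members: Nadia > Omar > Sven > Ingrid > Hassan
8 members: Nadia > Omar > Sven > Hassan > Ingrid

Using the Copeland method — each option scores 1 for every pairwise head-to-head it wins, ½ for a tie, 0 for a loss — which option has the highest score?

Nadia

Ingrid: beats Hassan; loses to Omar, Sven, and Nadia → score 1.
Hassan: loses to Ingrid, Omar, Sven, and Nadia → score 0.
Omar: beats Ingrid, Hassan, and Sven; loses to Nadia → score 3.
Sven: beats Ingrid and Hassan; loses to Omar and Nadia → score 2.
Nadia: beats Ingrid, Hassan, Omar, and Sven → score 4.
Nadia has the best pairwise record.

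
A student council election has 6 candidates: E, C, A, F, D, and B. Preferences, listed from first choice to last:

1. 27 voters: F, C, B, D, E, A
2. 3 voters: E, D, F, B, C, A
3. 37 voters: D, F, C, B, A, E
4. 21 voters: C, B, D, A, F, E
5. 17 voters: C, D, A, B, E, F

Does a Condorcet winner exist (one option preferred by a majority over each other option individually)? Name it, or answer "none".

none

Checking pairwise contests:
C beats E 102–3.
F beats C 67–38.
C beats A 105–0.
D beats F 78–27.
C beats D 65–40.
C beats B 102–3.
Every option loses at least one head-to-head, so there is no Condorcet winner.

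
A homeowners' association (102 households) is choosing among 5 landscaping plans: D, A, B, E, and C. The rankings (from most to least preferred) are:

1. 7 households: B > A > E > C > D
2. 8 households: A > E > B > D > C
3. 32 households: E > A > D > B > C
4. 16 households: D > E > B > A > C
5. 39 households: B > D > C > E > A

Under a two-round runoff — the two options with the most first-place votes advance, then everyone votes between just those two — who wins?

E

Round 1 first-place votes: D 16, A 8, B 46, E 32, C 0.
B and E advance.
Runoff: B is preferred to E by 46 voters; E by 56.
E wins the runoff.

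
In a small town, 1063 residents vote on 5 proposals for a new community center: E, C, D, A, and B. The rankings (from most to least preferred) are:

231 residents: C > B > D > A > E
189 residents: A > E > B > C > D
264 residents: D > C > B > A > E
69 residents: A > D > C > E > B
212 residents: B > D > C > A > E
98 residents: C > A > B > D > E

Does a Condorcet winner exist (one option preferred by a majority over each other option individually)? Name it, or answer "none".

none

Checking pairwise contests:
C beats E 874–189.
D beats C 545–518.
B beats D 730–333.
C beats A 805–258.
C beats B 662–401.
Every option loses at least one head-to-head, so there is no Condorcet winner.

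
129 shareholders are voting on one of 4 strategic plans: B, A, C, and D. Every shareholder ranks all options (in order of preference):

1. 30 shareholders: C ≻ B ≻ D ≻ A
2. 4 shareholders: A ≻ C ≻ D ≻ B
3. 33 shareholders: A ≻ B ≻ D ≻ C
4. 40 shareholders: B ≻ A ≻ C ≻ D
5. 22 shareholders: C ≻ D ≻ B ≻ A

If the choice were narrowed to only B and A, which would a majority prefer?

B

Voters preferring B to A: 92; preferring A to B: 37.
B wins the head-to-head.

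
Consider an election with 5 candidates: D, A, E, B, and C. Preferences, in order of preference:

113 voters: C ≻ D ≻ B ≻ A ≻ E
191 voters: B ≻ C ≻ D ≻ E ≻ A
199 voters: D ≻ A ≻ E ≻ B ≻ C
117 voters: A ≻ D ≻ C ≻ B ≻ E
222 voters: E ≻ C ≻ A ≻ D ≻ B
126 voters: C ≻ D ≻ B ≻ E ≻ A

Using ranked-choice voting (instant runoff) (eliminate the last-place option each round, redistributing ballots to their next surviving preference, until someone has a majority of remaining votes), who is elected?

Round 1: D 199, A 117, E 222, B 191, C 239. Eliminate A.
Round 2: D 316, E 222, B 191, C 239. Eliminate B.
Round 3: D 316, E 222, C 430. Eliminate E.
Round 4: D 316, C 652. C has a majority.

C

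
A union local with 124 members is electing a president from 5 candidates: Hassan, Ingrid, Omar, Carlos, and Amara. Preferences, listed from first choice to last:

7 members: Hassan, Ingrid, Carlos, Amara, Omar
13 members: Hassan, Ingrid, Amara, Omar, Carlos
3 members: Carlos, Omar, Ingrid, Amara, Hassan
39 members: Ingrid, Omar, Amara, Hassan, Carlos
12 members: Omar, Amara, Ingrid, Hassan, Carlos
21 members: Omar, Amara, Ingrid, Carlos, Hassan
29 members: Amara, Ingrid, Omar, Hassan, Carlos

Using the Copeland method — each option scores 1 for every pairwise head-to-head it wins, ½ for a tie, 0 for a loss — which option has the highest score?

Hassan: beats Carlos; loses to Ingrid, Omar, and Amara → score 1.
Ingrid: beats Hassan, Omar, and Carlos; ties Amara → score 3.5.
Omar: beats Hassan, Carlos, and Amara; loses to Ingrid → score 3.
Carlos: loses to Hassan, Ingrid, Omar, and Amara → score 0.
Amara: beats Hassan and Carlos; ties Ingrid; loses to Omar → score 2.5.
Ingrid has the best pairwise record.

Ingrid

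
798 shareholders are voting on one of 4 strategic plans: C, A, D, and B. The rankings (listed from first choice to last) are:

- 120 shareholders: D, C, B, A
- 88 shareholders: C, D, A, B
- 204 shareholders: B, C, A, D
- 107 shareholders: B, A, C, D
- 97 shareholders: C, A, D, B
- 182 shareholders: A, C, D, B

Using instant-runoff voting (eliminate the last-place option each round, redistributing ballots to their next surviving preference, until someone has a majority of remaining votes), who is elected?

C

Round 1: C 185, A 182, D 120, B 311. Eliminate D.
Round 2: C 305, A 182, B 311. Eliminate A.
Round 3: C 487, B 311. C has a majority.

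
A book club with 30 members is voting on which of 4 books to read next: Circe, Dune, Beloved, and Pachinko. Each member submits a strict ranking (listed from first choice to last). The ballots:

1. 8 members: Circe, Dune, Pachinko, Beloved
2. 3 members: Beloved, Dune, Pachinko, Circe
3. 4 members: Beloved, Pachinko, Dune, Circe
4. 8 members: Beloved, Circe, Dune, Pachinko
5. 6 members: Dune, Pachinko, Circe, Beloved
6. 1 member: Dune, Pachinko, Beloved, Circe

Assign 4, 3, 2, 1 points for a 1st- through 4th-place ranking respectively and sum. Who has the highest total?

Circe: 8·4 + 3·1 + 4·1 + 8·3 + 6·2 + 1·1 = 76
Dune: 8·3 + 3·3 + 4·2 + 8·2 + 6·4 + 1·4 = 85
Beloved: 8·1 + 3·4 + 4·4 + 8·4 + 6·1 + 1·2 = 76
Pachinko: 8·2 + 3·2 + 4·3 + 8·1 + 6·3 + 1·3 = 63
Dune has the highest Borda score (85).

Dune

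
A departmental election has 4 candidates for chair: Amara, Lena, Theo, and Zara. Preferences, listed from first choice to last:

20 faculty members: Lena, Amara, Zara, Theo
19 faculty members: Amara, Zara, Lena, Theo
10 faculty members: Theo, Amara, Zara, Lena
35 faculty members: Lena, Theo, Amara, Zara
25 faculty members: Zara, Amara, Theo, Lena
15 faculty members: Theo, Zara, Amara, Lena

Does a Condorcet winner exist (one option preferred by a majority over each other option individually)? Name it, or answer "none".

Amara

Amara vs Lena: 69–55 for Amara.
Amara vs Theo: 64–60 for Amara.
Amara vs Zara: 84–40 for Amara.
Amara beats every other option head-to-head.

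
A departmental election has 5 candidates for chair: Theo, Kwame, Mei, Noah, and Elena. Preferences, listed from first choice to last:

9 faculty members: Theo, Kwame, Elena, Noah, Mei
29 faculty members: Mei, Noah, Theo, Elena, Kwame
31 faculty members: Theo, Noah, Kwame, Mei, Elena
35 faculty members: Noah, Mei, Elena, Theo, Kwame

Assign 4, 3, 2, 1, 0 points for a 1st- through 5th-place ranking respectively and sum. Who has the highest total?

Theo: 9·4 + 29·2 + 31·4 + 35·1 = 253
Kwame: 9·3 + 29·0 + 31·2 + 35·0 = 89
Mei: 9·0 + 29·4 + 31·1 + 35·3 = 252
Noah: 9·1 + 29·3 + 31·3 + 35·4 = 329
Elena: 9·2 + 29·1 + 31·0 + 35·2 = 117
Noah has the highest Borda score (329).

Noah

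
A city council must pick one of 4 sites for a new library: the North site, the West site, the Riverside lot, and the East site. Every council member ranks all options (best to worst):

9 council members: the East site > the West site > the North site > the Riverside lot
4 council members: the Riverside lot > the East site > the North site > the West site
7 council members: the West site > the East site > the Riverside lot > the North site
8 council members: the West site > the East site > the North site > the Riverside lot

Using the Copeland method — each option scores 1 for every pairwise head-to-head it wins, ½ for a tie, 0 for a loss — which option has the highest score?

the North site: beats the Riverside lot; loses to the West site and the East site → score 1.
the West site: beats the North site, the Riverside lot, and the East site → score 3.
the Riverside lot: loses to the North site, the West site, and the East site → score 0.
the East site: beats the North site and the Riverside lot; loses to the West site → score 2.
the West site has the best pairwise record.

the West site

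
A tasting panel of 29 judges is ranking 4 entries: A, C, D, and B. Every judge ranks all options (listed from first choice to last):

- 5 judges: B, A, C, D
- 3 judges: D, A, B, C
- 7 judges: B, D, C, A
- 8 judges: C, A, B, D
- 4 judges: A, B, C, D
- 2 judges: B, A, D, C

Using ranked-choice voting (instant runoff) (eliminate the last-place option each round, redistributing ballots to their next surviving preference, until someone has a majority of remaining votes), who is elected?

Round 1: A 4, C 8, D 3, B 14. Eliminate D.
Round 2: A 7, C 8, B 14. Eliminate A.
Round 3: C 8, B 21. B has a majority.

B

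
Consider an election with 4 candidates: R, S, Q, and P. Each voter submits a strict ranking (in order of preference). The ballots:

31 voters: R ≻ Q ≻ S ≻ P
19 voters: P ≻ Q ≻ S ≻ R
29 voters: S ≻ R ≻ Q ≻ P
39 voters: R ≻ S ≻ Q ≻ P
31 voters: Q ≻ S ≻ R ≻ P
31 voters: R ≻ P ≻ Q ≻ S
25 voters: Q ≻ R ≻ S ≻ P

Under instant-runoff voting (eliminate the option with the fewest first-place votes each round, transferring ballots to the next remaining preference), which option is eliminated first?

P

Round 1: R 101, S 29, Q 56, P 19. Eliminate P.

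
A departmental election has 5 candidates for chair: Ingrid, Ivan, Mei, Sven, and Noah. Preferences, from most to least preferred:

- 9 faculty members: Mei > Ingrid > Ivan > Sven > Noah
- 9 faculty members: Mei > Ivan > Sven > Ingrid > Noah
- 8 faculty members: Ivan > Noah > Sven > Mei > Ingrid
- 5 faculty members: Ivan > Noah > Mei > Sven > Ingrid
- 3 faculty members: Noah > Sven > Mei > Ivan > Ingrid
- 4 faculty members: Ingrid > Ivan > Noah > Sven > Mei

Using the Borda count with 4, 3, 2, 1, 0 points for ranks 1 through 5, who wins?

Ingrid: 9·3 + 9·1 + 8·0 + 5·0 + 3·0 + 4·4 = 52
Ivan: 9·2 + 9·3 + 8·4 + 5·4 + 3·1 + 4·3 = 112
Mei: 9·4 + 9·4 + 8·1 + 5·2 + 3·2 + 4·0 = 96
Sven: 9·1 + 9·2 + 8·2 + 5·1 + 3·3 + 4·1 = 61
Noah: 9·0 + 9·0 + 8·3 + 5·3 + 3·4 + 4·2 = 59
Ivan has the highest Borda score (112).

Ivan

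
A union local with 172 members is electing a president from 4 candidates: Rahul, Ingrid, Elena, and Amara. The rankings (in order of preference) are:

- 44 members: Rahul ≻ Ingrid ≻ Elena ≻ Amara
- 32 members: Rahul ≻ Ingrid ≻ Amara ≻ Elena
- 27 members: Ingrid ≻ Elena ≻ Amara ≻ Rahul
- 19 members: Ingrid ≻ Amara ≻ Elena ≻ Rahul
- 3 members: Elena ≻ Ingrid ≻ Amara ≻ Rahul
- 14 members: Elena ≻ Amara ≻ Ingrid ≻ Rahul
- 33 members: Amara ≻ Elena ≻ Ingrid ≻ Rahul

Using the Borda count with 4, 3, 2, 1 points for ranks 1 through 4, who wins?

Ingrid

Rahul: 44·4 + 32·4 + 27·1 + 19·1 + 3·1 + 14·1 + 33·1 = 400
Ingrid: 44·3 + 32·3 + 27·4 + 19·4 + 3·3 + 14·2 + 33·2 = 515
Elena: 44·2 + 32·1 + 27·3 + 19·2 + 3·4 + 14·4 + 33·3 = 406
Amara: 44·1 + 32·2 + 27·2 + 19·3 + 3·2 + 14·3 + 33·4 = 399
Ingrid has the highest Borda score (515).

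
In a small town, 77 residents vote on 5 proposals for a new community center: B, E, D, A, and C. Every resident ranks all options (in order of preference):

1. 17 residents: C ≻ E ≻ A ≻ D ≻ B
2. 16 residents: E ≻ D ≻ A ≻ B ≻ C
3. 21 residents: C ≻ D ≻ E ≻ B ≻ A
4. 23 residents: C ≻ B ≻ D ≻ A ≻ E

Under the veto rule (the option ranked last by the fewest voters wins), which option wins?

D

Last-place votes: B 17, E 23, D 0, A 21, C 16.
D is ranked last by the fewest voters, so D wins.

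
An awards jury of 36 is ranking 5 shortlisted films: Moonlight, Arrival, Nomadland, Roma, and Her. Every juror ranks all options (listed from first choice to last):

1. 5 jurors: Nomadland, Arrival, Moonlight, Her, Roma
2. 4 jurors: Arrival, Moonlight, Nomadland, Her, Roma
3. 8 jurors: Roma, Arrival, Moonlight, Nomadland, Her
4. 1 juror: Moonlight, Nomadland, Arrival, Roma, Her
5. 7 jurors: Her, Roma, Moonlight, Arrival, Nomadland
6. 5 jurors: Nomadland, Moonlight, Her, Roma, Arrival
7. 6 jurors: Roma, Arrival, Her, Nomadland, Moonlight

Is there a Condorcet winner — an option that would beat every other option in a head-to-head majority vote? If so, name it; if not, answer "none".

none

Checking pairwise contests:
Arrival beats Moonlight 23–13.
Roma beats Arrival 26–10.
Moonlight beats Nomadland 20–16.
Her beats Roma 21–15.
Moonlight beats Her 23–13.
Every option loses at least one head-to-head, so there is no Condorcet winner.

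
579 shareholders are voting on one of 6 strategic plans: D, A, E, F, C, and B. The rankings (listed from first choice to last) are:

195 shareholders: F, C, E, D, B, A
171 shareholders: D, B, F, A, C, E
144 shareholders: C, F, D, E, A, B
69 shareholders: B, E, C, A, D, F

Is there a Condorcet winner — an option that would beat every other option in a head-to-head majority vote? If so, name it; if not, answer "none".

F

F vs D: 339–240 for F.
F vs A: 510–69 for F.
F vs E: 510–69 for F.
F vs C: 366–213 for F.
F vs B: 339–240 for F.
F beats every other option head-to-head.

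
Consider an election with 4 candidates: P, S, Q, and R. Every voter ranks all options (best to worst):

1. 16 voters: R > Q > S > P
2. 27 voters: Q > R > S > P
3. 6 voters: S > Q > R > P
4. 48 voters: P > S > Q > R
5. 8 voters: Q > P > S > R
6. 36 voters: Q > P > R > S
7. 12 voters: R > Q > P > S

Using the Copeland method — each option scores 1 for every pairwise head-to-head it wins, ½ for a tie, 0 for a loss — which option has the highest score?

Q

P: beats S and R; loses to Q → score 2.
S: loses to P, Q, and R → score 0.
Q: beats P, S, and R → score 3.
R: beats S; loses to P and Q → score 1.
Q has the best pairwise record.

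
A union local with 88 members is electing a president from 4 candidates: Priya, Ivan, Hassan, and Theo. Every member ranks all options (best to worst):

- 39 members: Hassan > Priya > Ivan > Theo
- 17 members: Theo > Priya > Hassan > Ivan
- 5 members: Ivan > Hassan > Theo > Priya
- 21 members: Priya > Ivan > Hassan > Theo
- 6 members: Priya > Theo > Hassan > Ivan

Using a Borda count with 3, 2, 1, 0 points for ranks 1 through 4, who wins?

Priya

Priya: 39·2 + 17·2 + 5·0 + 21·3 + 6·3 = 193
Ivan: 39·1 + 17·0 + 5·3 + 21·2 + 6·0 = 96
Hassan: 39·3 + 17·1 + 5·2 + 21·1 + 6·1 = 171
Theo: 39·0 + 17·3 + 5·1 + 21·0 + 6·2 = 68
Priya has the highest Borda score (193).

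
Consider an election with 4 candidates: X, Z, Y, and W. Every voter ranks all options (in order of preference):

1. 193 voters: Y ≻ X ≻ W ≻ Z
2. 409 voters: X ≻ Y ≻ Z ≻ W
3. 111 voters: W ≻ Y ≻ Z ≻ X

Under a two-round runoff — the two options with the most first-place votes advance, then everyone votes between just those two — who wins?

X

Round 1 first-place votes: X 409, Z 0, Y 193, W 111.
X and Y advance.
Runoff: X is preferred to Y by 409 voters; Y by 304.
X wins the runoff.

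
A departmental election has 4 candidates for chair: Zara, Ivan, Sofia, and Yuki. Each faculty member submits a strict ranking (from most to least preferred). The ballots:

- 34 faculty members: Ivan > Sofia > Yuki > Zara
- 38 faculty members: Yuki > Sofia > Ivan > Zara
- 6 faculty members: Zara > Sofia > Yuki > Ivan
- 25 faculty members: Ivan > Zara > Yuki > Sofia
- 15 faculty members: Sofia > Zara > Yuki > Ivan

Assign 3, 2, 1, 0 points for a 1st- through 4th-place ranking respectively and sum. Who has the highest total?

Ivan

Zara: 34·0 + 38·0 + 6·3 + 25·2 + 15·2 = 98
Ivan: 34·3 + 38·1 + 6·0 + 25·3 + 15·0 = 215
Sofia: 34·2 + 38·2 + 6·2 + 25·0 + 15·3 = 201
Yuki: 34·1 + 38·3 + 6·1 + 25·1 + 15·1 = 194
Ivan has the highest Borda score (215).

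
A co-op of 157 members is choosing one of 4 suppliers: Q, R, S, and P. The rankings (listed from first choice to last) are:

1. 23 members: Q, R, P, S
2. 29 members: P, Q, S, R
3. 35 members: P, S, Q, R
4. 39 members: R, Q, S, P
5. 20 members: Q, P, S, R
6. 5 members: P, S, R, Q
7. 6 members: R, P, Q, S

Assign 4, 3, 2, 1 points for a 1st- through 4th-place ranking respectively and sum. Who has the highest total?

Q: 23·4 + 29·3 + 35·2 + 39·3 + 20·4 + 5·1 + 6·2 = 463
R: 23·3 + 29·1 + 35·1 + 39·4 + 20·1 + 5·2 + 6·4 = 343
S: 23·1 + 29·2 + 35·3 + 39·2 + 20·2 + 5·3 + 6·1 = 325
P: 23·2 + 29·4 + 35·4 + 39·1 + 20·3 + 5·4 + 6·3 = 439
Q has the highest Borda score (463).

Q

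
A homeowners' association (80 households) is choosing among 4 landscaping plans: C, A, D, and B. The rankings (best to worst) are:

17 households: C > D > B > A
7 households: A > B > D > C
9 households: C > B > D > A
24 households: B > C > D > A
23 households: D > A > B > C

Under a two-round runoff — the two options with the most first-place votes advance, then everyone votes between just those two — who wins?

B

Round 1 first-place votes: C 26, A 7, D 23, B 24.
C and B advance.
Runoff: C is preferred to B by 26 voters; B by 54.
B wins the runoff.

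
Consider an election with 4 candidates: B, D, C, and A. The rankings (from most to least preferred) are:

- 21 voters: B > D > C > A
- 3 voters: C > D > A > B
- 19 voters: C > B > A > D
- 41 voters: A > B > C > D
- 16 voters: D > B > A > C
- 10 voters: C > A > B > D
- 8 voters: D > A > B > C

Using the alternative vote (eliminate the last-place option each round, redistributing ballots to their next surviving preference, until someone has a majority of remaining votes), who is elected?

Round 1: B 21, D 24, C 32, A 41. Eliminate B.
Round 2: D 45, C 32, A 41. Eliminate C.
Round 3: D 48, A 70. A has a majority.

A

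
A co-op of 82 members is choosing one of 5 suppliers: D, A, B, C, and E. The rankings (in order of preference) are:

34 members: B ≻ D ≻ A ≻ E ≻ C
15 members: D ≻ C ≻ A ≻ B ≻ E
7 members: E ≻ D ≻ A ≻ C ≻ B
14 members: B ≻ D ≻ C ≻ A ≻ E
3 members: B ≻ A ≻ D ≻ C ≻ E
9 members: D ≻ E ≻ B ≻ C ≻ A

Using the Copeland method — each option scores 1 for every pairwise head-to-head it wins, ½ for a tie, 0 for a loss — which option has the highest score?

B

D: beats A, C, and E; loses to B → score 3.
A: beats C and E; loses to D and B → score 2.
B: beats D, A, C, and E → score 4.
C: loses to D, A, B, and E → score 0.
E: beats C; loses to D, A, and B → score 1.
B has the best pairwise record.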